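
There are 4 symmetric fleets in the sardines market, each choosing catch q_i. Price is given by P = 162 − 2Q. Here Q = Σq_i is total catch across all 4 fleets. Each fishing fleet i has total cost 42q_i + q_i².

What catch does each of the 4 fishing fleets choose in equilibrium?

A representative fishing fleet's profit is π_i = q_i(162 − 2Q) − 42q_i − q_i², with Q = q_i + Σ_{j≠i} q_j.
First-order condition: 120 − 6q_i − 2Σ_{j≠i} q_j = 0.
Imposing symmetry (q_j = q for all j) turns Σ_{j≠i} q_j into 3q, so 120 = 12q and q = 10.

10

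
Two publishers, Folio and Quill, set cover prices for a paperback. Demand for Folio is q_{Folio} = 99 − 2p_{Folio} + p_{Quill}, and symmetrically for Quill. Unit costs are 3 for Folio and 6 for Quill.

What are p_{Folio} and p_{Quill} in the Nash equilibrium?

Folio's profit: π = (p_{Folio} − 3)(99 − 2p_{Folio} + p_{Quill}).
∂π/∂p_{Folio} = 105 − 4p_{Folio} + p_{Quill} = 0 ⇒ p_{Folio} = 26.25 + 0.25p_{Quill}.
Similarly p_{Quill} = 27.75 + 0.25p_{Folio}.
Substituting the second reaction function into the first: p_{Folio} = 26.25 + 0.25(27.75 + 0.25p_{Folio}), which gives 0.9375p_{Folio} = 33.1875 ⇒ p_{Folio} = 35.4.
Then p_{Quill} = 27.75 + 0.25·35.4 = 36.6.

35.4, 36.6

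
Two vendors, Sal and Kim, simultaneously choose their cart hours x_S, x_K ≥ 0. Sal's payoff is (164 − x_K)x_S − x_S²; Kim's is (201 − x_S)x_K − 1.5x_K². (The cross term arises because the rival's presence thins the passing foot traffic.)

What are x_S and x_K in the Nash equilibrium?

Expanding Sal's payoff: 164x_S − x_Kx_S − x_S².
∂π/∂x_S = 164 − x_K − 2x_S = 0, so x_S = 82 − 0.5x_K.
Likewise for Kim: x_K = 67 − (1/3)x_S.
Plugging x_K into Sal's best response: x_S = 82 − 0.5(67 − (1/3)x_S) ⇒ (5/6)x_S = 48.5, so x_S = 58.2.
Then x_K = 67 − (1/3)·58.2 = 47.6.

58.2, 47.6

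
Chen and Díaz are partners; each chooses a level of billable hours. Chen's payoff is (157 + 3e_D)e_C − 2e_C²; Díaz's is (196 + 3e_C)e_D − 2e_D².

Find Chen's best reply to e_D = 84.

Expanding Chen's payoff: 157e_C + 3e_De_C − 2e_C².
∂π/∂e_C = 157 + 3e_D − 4e_C = 0, so e_C = 39.25 + 0.75e_D.
At e_D = 84: e_C = 39.25 + 0.75·84 = 102.25.

102.25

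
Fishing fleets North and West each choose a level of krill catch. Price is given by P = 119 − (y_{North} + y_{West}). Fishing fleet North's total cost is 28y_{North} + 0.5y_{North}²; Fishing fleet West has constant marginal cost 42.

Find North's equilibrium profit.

661.5

Fishing fleet North's profit: π = y_{North}(119 − (y_{North} + y_{West})) − 28y_{North} − 0.5y_{North}².
∂π/∂y_{North} = 91 − 3y_{North} − y_{West} = 0, so y_{North} = 91/3 − (1/3)y_{West}.
For West: ∂π/∂y_{West} = 77 − 2y_{West} − y_{North} = 0 ⇒ y_{West} = 38.5 − 0.5y_{North}.
Substituting the second reaction function into the first: y_{North} = 91/3 − (1/3)(38.5 − 0.5y_{North}), which gives (5/6)y_{North} = 17.5 ⇒ y_{North} = 21.
Then y_{West} = 38.5 − 0.5·21 = 28.
Price P = 119 − 49 = 70.
North's profit: (70 − 28)·21 − 0.5(21)² = 661.5.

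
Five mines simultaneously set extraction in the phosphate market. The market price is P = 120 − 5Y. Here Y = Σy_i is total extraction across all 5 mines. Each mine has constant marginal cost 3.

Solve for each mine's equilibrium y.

A representative mine's profit is π_i = y_i(120 − 5Y) − 3y_i, with Y = y_i + Σ_{j≠i} y_j.
First-order condition: 117 − 10y_i − 5Σ_{j≠i} y_j = 0.
In a symmetric equilibrium every mine chooses the same y, so Σ_{j≠i} y_j = 4y. The condition becomes 117 − 30y = 0, giving y = 117/30 = 3.9.

3.9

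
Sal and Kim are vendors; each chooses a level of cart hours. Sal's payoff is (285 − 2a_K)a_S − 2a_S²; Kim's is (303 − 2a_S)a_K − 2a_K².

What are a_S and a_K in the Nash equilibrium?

Expanding Sal's payoff: 285a_S − 2a_Ka_S − 2a_S².
∂π/∂a_S = 285 − 2a_K − 4a_S = 0, so a_S = 71.25 − 0.5a_K.
Likewise for Kim: a_K = 75.75 − 0.5a_S.
Substituting the second reaction function into the first: a_S = 71.25 − 0.5(75.75 − 0.5a_S), which gives 0.75a_S = 33.375 ⇒ a_S = 44.5.
Then a_K = 75.75 − 0.5·44.5 = 53.5.

44.5, 53.5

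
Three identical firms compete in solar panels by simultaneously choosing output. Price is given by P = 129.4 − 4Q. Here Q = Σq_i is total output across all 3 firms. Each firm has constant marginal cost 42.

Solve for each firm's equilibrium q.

A representative firm's profit is π_i = q_i(129.4 − 4Q) − 42q_i, with Q = q_i + Σ_{j≠i} q_j.
First-order condition: 87.4 − 8q_i − 4Σ_{j≠i} q_j = 0.
With identical firms, set every q_j = q: then 87.4 − 8q − 8q = 0, i.e. q = 87.4/16 = 5.4625.

5.4625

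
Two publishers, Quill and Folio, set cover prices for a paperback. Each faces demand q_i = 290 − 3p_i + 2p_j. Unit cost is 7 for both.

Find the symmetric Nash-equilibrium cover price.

77.75

Quill's profit: π = (p_{Quill} − 7)(290 − 3p_{Quill} + 2p_{Folio}).
∂π/∂p_{Quill} = 311 − 6p_{Quill} + 2p_{Folio} = 0 ⇒ p_{Quill} = 311/6 + (1/3)p_{Folio}.
The game is symmetric, so in equilibrium p_{Folio} = p_{Quill}: the reaction function gives (2/3)p_{Quill} = 311/6, hence p_{Quill} = 77.75.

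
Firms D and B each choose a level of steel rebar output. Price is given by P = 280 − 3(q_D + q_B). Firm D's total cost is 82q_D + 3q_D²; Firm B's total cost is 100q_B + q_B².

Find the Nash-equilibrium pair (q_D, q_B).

Firm D's profit: π = q_D(280 − 3(q_D + q_B)) − 82q_D − 3q_D².
∂π/∂q_D = 198 − 12q_D − 3q_B = 0, so q_D = 16.5 − 0.25q_B.
For B: ∂π/∂q_B = 180 − 8q_B − 3q_D = 0 ⇒ q_B = 22.5 − 0.375q_D.
Solving the two reaction functions simultaneously: (1 − (−0.25)(−0.375))q_D = 16.5 − 0.25·22.5, so (29/32)q_D = 10.875 and q_D = 12.
Then q_B = 22.5 − 0.375·12 = 18.

12, 18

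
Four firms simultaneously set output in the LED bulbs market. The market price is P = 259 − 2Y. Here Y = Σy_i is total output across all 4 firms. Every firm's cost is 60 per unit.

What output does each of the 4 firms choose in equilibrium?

A representative firm's profit is π_i = y_i(259 − 2Y) − 60y_i, with Y = y_i + Σ_{j≠i} y_j.
First-order condition: 199 − 4y_i − 2Σ_{j≠i} y_j = 0.
With identical firms, set every y_j = y: then 199 − 4y − 6y = 0, i.e. y = 199/10 = 19.9.

19.9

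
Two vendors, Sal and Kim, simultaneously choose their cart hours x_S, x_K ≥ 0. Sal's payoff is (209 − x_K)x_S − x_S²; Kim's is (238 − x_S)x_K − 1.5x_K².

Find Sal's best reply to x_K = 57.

76

Expanding Sal's payoff: 209x_S − x_Kx_S − x_S².
∂π/∂x_S = 209 − x_K − 2x_S = 0, so x_S = 104.5 − 0.5x_K.
At x_K = 57: x_S = 104.5 − 0.5·57 = 76.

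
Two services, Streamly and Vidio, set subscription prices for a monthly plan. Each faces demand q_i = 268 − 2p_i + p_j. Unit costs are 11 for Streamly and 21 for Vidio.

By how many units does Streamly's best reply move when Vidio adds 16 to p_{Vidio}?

4

Streamly's profit: π = (p_{Streamly} − 11)(268 − 2p_{Streamly} + p_{Vidio}).
∂π/∂p_{Streamly} = 290 − 4p_{Streamly} + p_{Vidio} = 0 ⇒ p_{Streamly} = 72.5 + 0.25p_{Vidio}.
The reaction-function slope is 0.25, so a 16-unit rise in p_{Vidio} moves p_{Streamly} by 0.25 × 16 = 4. Streamly's best response rises — the actions are strategic complements.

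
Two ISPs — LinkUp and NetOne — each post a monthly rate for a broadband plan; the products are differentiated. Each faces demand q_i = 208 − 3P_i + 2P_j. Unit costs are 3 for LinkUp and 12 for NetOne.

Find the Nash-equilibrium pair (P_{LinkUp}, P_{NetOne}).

LinkUp's profit: π = (P_{LinkUp} − 3)(208 − 3P_{LinkUp} + 2P_{NetOne}).
∂π/∂P_{LinkUp} = 217 − 6P_{LinkUp} + 2P_{NetOne} = 0 ⇒ P_{LinkUp} = 217/6 + (1/3)P_{NetOne}.
Similarly P_{NetOne} = 122/3 + (1/3)P_{LinkUp}.
Solving the two reaction functions simultaneously: (1 − (1/3)(1/3))P_{LinkUp} = 217/6 + (1/3)·(122/3), so (8/9)P_{LinkUp} = 895/18 and P_{LinkUp} = 55.9375.
Then P_{NetOne} = 122/3 + (1/3)·55.9375 = 59.3125.

55.9375, 59.3125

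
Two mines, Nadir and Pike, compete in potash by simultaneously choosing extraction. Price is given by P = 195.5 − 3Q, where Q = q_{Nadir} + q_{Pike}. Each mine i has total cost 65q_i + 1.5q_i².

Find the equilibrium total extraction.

21.75

Mine Nadir's profit: π = q_{Nadir}(195.5 − 3(q_{Nadir} + q_{Pike})) − 65q_{Nadir} − 1.5q_{Nadir}².
∂π/∂q_{Nadir} = 130.5 − 9q_{Nadir} − 3q_{Pike} = 0, so q_{Nadir} = 14.5 − (1/3)q_{Pike}.
The game is symmetric, so in equilibrium q_{Pike} = q_{Nadir}: the reaction function gives (4/3)q_{Nadir} = 14.5, hence q_{Nadir} = 10.875.
Total extraction: 10.875 + 10.875 = 21.75.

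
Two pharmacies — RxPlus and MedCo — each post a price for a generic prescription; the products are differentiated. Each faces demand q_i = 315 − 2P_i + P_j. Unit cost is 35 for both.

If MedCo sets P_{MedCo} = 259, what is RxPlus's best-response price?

161

RxPlus's profit: π = (P_{RxPlus} − 35)(315 − 2P_{RxPlus} + P_{MedCo}).
∂π/∂P_{RxPlus} = 385 − 4P_{RxPlus} + P_{MedCo} = 0 ⇒ P_{RxPlus} = 96.25 + 0.25P_{MedCo}.
At P_{MedCo} = 259: P_{RxPlus} = 96.25 + 0.25·259 = 161.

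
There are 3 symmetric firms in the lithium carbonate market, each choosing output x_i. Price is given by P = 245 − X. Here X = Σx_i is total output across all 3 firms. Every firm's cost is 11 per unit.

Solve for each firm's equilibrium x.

58.5

A representative firm's profit is π_i = x_i(245 − X) − 11x_i, with X = x_i + Σ_{j≠i} x_j.
First-order condition: 234 − 2x_i − Σ_{j≠i} x_j = 0.
Imposing symmetry (x_j = x for all j) turns Σ_{j≠i} x_j into 2x, so 234 = 4x and x = 58.5.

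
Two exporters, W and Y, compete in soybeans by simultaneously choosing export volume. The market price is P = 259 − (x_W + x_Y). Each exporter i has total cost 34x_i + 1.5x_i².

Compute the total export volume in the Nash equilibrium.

75

Exporter W's profit: π = x_W(259 − (x_W + x_Y)) − 34x_W − 1.5x_W².
∂π/∂x_W = 225 − 5x_W − x_Y = 0, so x_W = 45 − 0.2x_Y.
By symmetry x_Y = x_W; substituting into the reaction function, 1.2x_W = 45 and x_W = 37.5.
Total export volume: 37.5 + 37.5 = 75.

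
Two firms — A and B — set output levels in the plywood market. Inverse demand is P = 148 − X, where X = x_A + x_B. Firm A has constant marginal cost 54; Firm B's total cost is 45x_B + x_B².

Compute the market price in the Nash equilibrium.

Firm A's profit: π = x_A(148 − (x_A + x_B)) − 54x_A.
∂π/∂x_A = 94 − 2x_A − x_B = 0, so x_A = 47 − 0.5x_B.
For B: ∂π/∂x_B = 103 − 4x_B − x_A = 0 ⇒ x_B = 25.75 − 0.25x_A.
Substituting the second reaction function into the first: x_A = 47 − 0.5(25.75 − 0.25x_A), which gives 0.875x_A = 34.125 ⇒ x_A = 39.
Then x_B = 25.75 − 0.25·39 = 16.
Equilibrium price: P = 148 − 55 = 93.

93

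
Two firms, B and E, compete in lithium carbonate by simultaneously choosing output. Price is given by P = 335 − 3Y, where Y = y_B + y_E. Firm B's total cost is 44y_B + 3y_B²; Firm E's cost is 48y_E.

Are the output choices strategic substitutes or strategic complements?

strategic substitutes

Firm B's profit: π = y_B(335 − 3(y_B + y_E)) − 44y_B − 3y_B².
∂π/∂y_B = 291 − 12y_B − 3y_E = 0, so y_B = 24.25 − 0.25y_E.
The best-response slope dy_B/dy_E = −0.25 < 0: the reaction function is downward-sloping, so the choices are strategic substitutes.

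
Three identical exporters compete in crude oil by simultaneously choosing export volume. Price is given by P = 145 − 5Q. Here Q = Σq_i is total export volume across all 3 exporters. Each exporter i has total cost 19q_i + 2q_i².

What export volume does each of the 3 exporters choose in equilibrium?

A representative exporter's profit is π_i = q_i(145 − 5Q) − 19q_i − 2q_i², with Q = q_i + Σ_{j≠i} q_j.
First-order condition: 126 − 14q_i − 5Σ_{j≠i} q_j = 0.
Imposing symmetry (q_j = q for all j) turns Σ_{j≠i} q_j into 2q, so 126 = 24q and q = 5.25.

5.25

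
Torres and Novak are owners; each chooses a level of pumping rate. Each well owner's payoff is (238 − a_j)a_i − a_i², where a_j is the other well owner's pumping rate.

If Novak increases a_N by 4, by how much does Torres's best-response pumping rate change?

-2

Torres's payoff is (238 − a_N)a_T − a_T².
∂π/∂a_T = 238 − a_N − 2a_T = 0, so a_T = 119 − 0.5a_N.
The reaction-function slope is −0.5, so a 4-unit rise in a_N moves a_T by −0.5 × 4 = −2. Torres's best response falls — the actions are strategic substitutes.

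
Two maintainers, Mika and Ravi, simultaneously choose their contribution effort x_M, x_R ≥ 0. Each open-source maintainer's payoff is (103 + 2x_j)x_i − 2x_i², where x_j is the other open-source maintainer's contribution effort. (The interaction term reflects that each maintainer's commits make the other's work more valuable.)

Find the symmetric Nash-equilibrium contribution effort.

Mika's payoff is (103 + 2x_R)x_M − 2x_M².
∂π/∂x_M = 103 + 2x_R − 4x_M = 0, so x_M = 25.75 + 0.5x_R.
Setting x_M = x_R in the reaction function: x_M = 25.75 + 0.5x_M, so x_M = 25.75 / 0.5 = 51.5.

51.5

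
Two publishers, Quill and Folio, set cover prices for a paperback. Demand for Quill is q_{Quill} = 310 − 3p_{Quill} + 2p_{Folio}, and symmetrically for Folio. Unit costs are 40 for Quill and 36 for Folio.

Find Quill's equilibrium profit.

Quill's profit: π = (p_{Quill} − 40)(310 − 3p_{Quill} + 2p_{Folio}).
∂π/∂p_{Quill} = 430 − 6p_{Quill} + 2p_{Folio} = 0 ⇒ p_{Quill} = 215/3 + (1/3)p_{Folio}.
Similarly p_{Folio} = 209/3 + (1/3)p_{Quill}.
Substituting the second reaction function into the first: p_{Quill} = 215/3 + (1/3)(209/3 + (1/3)p_{Quill}), which gives (8/9)p_{Quill} = 854/9 ⇒ p_{Quill} = 106.75.
Then p_{Folio} = 209/3 + (1/3)·106.75 = 105.25.
q_{Quill} = 310 − 3·106.75 + 2·105.25 = 200.25.
Profit = (106.75 − 40)·200.25 = 13366.6875.

13366.6875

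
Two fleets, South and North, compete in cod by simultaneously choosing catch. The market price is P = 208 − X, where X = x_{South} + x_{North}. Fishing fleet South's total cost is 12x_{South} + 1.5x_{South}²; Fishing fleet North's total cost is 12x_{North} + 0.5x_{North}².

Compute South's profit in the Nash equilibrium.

Fishing fleet South's profit: π = x_{South}(208 − (x_{South} + x_{North})) − 12x_{South} − 1.5x_{South}².
∂π/∂x_{South} = 196 − 5x_{South} − x_{North} = 0, so x_{South} = 39.2 − 0.2x_{North}.
For North: ∂π/∂x_{North} = 196 − 3x_{North} − x_{South} = 0 ⇒ x_{North} = 196/3 − (1/3)x_{South}.
Substituting the second reaction function into the first: x_{South} = 39.2 − 0.2(196/3 − (1/3)x_{South}), which gives (14/15)x_{South} = 392/15 ⇒ x_{South} = 28.
Then x_{North} = 196/3 − (1/3)·28 = 56.
Price P = 208 − 84 = 124.
South's profit: (124 − 12)·28 − 1.5(28)² = 1960.

1960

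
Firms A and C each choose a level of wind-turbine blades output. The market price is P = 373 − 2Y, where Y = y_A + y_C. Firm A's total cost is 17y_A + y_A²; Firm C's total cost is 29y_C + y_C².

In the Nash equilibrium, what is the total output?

Firm A's profit: π = y_A(373 − 2(y_A + y_C)) − 17y_A − y_A².
∂π/∂y_A = 356 − 6y_A − 2y_C = 0, so y_A = 178/3 − (1/3)y_C.
By the same steps for C: y_C = 172/3 − (1/3)y_A.
Solving the two reaction functions simultaneously: (1 − (−1/3)(−1/3))y_A = 178/3 − (1/3)·(172/3), so (8/9)y_A = 362/9 and y_A = 45.25.
Then y_C = 172/3 − (1/3)·45.25 = 42.25.
Total output: 45.25 + 42.25 = 87.5.

87.5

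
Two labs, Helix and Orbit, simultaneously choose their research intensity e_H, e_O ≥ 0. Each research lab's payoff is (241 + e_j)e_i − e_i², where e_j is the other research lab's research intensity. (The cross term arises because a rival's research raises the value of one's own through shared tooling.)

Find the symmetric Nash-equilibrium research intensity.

241

Helix's payoff is (241 + e_O)e_H − e_H².
∂π/∂e_H = 241 + e_O − 2e_H = 0, so e_H = 120.5 + 0.5e_O.
The game is symmetric, so in equilibrium e_O = e_H: the reaction function gives 0.5e_H = 120.5, hence e_H = 241.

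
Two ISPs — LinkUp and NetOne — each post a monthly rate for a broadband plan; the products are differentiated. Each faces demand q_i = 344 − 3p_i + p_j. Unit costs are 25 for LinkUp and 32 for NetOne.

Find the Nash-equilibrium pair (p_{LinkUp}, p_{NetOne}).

LinkUp's profit: π = (p_{LinkUp} − 25)(344 − 3p_{LinkUp} + p_{NetOne}).
∂π/∂p_{LinkUp} = 419 − 6p_{LinkUp} + p_{NetOne} = 0 ⇒ p_{LinkUp} = 419/6 + (1/6)p_{NetOne}.
Similarly p_{NetOne} = 220/3 + (1/6)p_{LinkUp}.
Solving the two reaction functions simultaneously: (1 − (1/6)(1/6))p_{LinkUp} = 419/6 + (1/6)·(220/3), so (35/36)p_{LinkUp} = 1477/18 and p_{LinkUp} = 84.4.
Then p_{NetOne} = 220/3 + (1/6)·84.4 = 87.4.

84.4, 87.4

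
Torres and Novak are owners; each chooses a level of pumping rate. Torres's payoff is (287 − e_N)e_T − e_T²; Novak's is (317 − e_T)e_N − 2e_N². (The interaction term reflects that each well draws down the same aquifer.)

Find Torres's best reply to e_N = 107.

Expanding Torres's payoff: 287e_T − e_Ne_T − e_T².
∂π/∂e_T = 287 − e_N − 2e_T = 0, so e_T = 143.5 − 0.5e_N.
At e_N = 107: e_T = 143.5 − 0.5·107 = 90.

90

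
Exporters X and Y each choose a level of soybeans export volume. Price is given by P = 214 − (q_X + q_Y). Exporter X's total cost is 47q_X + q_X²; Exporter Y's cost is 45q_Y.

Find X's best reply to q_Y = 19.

37

Exporter X's profit: π = q_X(214 − (q_X + q_Y)) − 47q_X − q_X².
∂π/∂q_X = 167 − 4q_X − q_Y = 0, so q_X = 41.75 − 0.25q_Y.
At q_Y = 19: q_X = 41.75 − 0.25·19 = 37.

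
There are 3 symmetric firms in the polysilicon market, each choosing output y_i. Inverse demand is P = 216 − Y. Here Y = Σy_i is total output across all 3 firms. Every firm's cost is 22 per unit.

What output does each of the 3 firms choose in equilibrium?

48.5

A representative firm's profit is π_i = y_i(216 − Y) − 22y_i, with Y = y_i + Σ_{j≠i} y_j.
First-order condition: 194 − 2y_i − Σ_{j≠i} y_j = 0.
In a symmetric equilibrium every firm chooses the same y, so Σ_{j≠i} y_j = 2y. The condition becomes 194 − 4y = 0, giving y = 194/4 = 48.5.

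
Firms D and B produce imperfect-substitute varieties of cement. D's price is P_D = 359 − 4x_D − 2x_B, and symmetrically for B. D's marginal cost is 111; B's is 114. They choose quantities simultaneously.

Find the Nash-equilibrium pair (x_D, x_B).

Firm D's profit: π = x_D(359 − 4x_D − 2x_B) − 111x_D.
∂π/∂x_D = 248 − 8x_D − 2x_B = 0 ⇒ x_D = 31 − 0.25x_B.
Similarly x_B = 30.625 − 0.25x_D.
Solving the two reaction functions simultaneously: (1 − (−0.25)(−0.25))x_D = 31 − 0.25·30.625, so 0.9375x_D = 747/32 and x_D = 24.9.
Then x_B = 30.625 − 0.25·24.9 = 24.4.

24.9, 24.4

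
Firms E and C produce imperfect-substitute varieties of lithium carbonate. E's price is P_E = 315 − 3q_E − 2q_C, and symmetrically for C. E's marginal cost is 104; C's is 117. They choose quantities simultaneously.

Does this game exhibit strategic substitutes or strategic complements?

Firm E's profit: π = q_E(315 − 3q_E − 2q_C) − 104q_E.
∂π/∂q_E = 211 − 6q_E − 2q_C = 0 ⇒ q_E = 211/6 − (1/3)q_C.
The best-response slope dq_E/dq_C = −1/3 < 0: the reaction function is downward-sloping, so the choices are strategic substitutes.

strategic substitutes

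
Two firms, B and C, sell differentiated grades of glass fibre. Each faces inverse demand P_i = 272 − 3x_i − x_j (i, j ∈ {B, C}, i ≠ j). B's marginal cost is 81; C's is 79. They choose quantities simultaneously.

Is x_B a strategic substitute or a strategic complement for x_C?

Firm B's profit: π = x_B(272 − 3x_B − x_C) − 81x_B.
∂π/∂x_B = 191 − 6x_B − x_C = 0 ⇒ x_B = 191/6 − (1/6)x_C.
The best-response slope dx_B/dx_C = −1/6 < 0: the reaction function is downward-sloping, so the choices are strategic substitutes.

strategic substitutes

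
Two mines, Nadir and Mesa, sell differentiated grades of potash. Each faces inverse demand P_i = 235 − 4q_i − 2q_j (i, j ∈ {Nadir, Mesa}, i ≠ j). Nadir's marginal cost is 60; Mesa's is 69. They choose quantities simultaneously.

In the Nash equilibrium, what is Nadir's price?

Mine Nadir's profit: π = q_{Nadir}(235 − 4q_{Nadir} − 2q_{Mesa}) − 60q_{Nadir}.
∂π/∂q_{Nadir} = 175 − 8q_{Nadir} − 2q_{Mesa} = 0 ⇒ q_{Nadir} = 21.875 − 0.25q_{Mesa}.
Similarly q_{Mesa} = 20.75 − 0.25q_{Nadir}.
Plugging q_{Mesa} into Nadir's best response: q_{Nadir} = 21.875 − 0.25(20.75 − 0.25q_{Nadir}) ⇒ 0.9375q_{Nadir} = 16.6875, so q_{Nadir} = 17.8.
Then q_{Mesa} = 20.75 − 0.25·17.8 = 16.3.
P_{Nadir} = 235 − 4·17.8 − 2·16.3 = 131.2.

131.2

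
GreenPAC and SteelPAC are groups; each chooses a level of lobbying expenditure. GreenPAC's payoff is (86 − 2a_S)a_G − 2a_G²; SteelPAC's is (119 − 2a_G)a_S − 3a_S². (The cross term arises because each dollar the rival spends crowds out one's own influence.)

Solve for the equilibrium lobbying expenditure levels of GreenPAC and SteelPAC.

13.9, 15.2

Expanding GreenPAC's payoff: 86a_G − 2a_Sa_G − 2a_G².
∂π/∂a_G = 86 − 2a_S − 4a_G = 0, so a_G = 21.5 − 0.5a_S.
Likewise for SteelPAC: a_S = 119/6 − (1/3)a_G.
Plugging a_S into GreenPAC's best response: a_G = 21.5 − 0.5(119/6 − (1/3)a_G) ⇒ (5/6)a_G = 139/12, so a_G = 13.9.
Then a_S = 119/6 − (1/3)·13.9 = 15.2.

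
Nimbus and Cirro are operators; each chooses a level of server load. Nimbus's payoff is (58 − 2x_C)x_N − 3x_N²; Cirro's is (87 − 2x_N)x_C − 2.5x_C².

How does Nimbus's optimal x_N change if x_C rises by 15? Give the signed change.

-5

Expanding Nimbus's payoff: 58x_N − 2x_Cx_N − 3x_N².
∂π/∂x_N = 58 − 2x_C − 6x_N = 0, so x_N = 29/3 − (1/3)x_C.
The reaction-function slope is −1/3, so a 15-unit rise in x_C moves x_N by −1/3 × 15 = −5. Nimbus's best response falls — the actions are strategic substitutes.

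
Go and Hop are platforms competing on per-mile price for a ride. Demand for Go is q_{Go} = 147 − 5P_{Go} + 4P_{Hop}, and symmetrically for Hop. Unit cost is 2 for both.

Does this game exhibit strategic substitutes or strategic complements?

strategic complements

Go's profit: π = (P_{Go} − 2)(147 − 5P_{Go} + 4P_{Hop}).
∂π/∂P_{Go} = 157 − 10P_{Go} + 4P_{Hop} = 0 ⇒ P_{Go} = 15.7 + 0.4P_{Hop}.
The best-response slope dP_{Go}/dP_{Hop} = 0.4 > 0: the reaction function is upward-sloping, so the choices are strategic complements.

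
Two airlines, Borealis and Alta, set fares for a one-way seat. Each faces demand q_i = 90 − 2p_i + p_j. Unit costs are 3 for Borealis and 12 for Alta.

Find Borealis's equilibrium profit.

1824.08

Borealis's profit: π = (p_{Borealis} − 3)(90 − 2p_{Borealis} + p_{Alta}).
∂π/∂p_{Borealis} = 96 − 4p_{Borealis} + p_{Alta} = 0 ⇒ p_{Borealis} = 24 + 0.25p_{Alta}.
Similarly p_{Alta} = 28.5 + 0.25p_{Borealis}.
Solving the two reaction functions simultaneously: (1 − (0.25)(0.25))p_{Borealis} = 24 + 0.25·28.5, so 0.9375p_{Borealis} = 31.125 and p_{Borealis} = 33.2.
Then p_{Alta} = 28.5 + 0.25·33.2 = 36.8.
q_{Borealis} = 90 − 2·33.2 + 36.8 = 60.4.
Profit = (33.2 − 3)·60.4 = 1824.08.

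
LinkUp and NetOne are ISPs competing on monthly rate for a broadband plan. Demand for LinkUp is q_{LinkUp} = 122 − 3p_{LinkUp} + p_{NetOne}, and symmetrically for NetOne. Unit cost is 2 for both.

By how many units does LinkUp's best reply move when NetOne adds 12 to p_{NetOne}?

2

LinkUp's profit: π = (p_{LinkUp} − 2)(122 − 3p_{LinkUp} + p_{NetOne}).
∂π/∂p_{LinkUp} = 128 − 6p_{LinkUp} + p_{NetOne} = 0 ⇒ p_{LinkUp} = 64/3 + (1/6)p_{NetOne}.
The reaction-function slope is 1/6, so a 12-unit rise in p_{NetOne} moves p_{LinkUp} by 1/6 × 12 = 2. LinkUp's best response rises — the actions are strategic complements.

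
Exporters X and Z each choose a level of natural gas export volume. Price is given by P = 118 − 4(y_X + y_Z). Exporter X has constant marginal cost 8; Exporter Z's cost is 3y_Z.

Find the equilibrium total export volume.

Exporter X's profit: π = y_X(118 − 4(y_X + y_Z)) − 8y_X.
∂π/∂y_X = 110 − 8y_X − 4y_Z = 0, so y_X = 13.75 − 0.5y_Z.
By the same steps for Z: y_Z = 14.375 − 0.5y_X.
Solving the two reaction functions simultaneously: (1 − (−0.5)(−0.5))y_X = 13.75 − 0.5·14.375, so 0.75y_X = 6.5625 and y_X = 8.75.
Then y_Z = 14.375 − 0.5·8.75 = 10.
Total export volume: 8.75 + 10 = 18.75.

18.75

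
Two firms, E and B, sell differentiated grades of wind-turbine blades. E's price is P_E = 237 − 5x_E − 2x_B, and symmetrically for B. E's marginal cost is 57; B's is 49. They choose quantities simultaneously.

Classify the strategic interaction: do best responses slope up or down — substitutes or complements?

Firm E's profit: π = x_E(237 − 5x_E − 2x_B) − 57x_E.
∂π/∂x_E = 180 − 10x_E − 2x_B = 0 ⇒ x_E = 18 − 0.2x_B.
The best-response slope dx_E/dx_B = −0.2 < 0: the reaction function is downward-sloping, so the choices are strategic substitutes.

strategic substitutes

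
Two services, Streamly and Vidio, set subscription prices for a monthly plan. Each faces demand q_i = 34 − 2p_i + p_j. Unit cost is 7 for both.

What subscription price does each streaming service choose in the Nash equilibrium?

16

Streamly's profit: π = (p_{Streamly} − 7)(34 − 2p_{Streamly} + p_{Vidio}).
∂π/∂p_{Streamly} = 48 − 4p_{Streamly} + p_{Vidio} = 0 ⇒ p_{Streamly} = 12 + 0.25p_{Vidio}.
The game is symmetric, so in equilibrium p_{Vidio} = p_{Streamly}: the reaction function gives 0.75p_{Streamly} = 12, hence p_{Streamly} = 16.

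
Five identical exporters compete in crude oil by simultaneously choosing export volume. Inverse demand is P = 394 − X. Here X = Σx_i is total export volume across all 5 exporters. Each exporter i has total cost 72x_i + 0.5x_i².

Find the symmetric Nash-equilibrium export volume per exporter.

46

A representative exporter's profit is π_i = x_i(394 − X) − 72x_i − 0.5x_i², with X = x_i + Σ_{j≠i} x_j.
First-order condition: 322 − 3x_i − Σ_{j≠i} x_j = 0.
With identical exporters, set every x_j = x: then 322 − 3x − 4x = 0, i.e. x = 322/7 = 46.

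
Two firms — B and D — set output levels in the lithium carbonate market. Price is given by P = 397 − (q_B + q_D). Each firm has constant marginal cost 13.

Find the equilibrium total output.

Firm B's profit: π = q_B(397 − (q_B + q_D)) − 13q_B.
∂π/∂q_B = 384 − 2q_B − q_D = 0, so q_B = 192 − 0.5q_D.
By symmetry q_D = q_B; substituting into the reaction function, 1.5q_B = 192 and q_B = 128.
Total output: 128 + 128 = 256.

256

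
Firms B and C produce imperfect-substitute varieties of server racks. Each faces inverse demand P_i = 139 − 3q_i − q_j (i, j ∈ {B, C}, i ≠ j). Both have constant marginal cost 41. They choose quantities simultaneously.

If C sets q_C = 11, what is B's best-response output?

14.5

Firm B's profit: π = q_B(139 − 3q_B − q_C) − 41q_B.
∂π/∂q_B = 98 − 6q_B − q_C = 0 ⇒ q_B = 49/3 − (1/6)q_C.
At q_C = 11: q_B = 49/3 − (1/6)·11 = 14.5.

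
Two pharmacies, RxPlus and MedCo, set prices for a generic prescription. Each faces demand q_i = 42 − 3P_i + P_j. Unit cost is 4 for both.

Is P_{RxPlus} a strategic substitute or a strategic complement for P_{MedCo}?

strategic complements

RxPlus's profit: π = (P_{RxPlus} − 4)(42 − 3P_{RxPlus} + P_{MedCo}).
∂π/∂P_{RxPlus} = 54 − 6P_{RxPlus} + P_{MedCo} = 0 ⇒ P_{RxPlus} = 9 + (1/6)P_{MedCo}.
The best-response slope dP_{RxPlus}/dP_{MedCo} = 1/6 > 0: the reaction function is upward-sloping, so the choices are strategic complements.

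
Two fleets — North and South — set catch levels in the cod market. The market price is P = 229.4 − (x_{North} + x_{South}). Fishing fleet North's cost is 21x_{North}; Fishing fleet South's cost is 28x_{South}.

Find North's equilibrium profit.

5155.24

Fishing fleet North's profit: π = x_{North}(229.4 − (x_{North} + x_{South})) − 21x_{North}.
∂π/∂x_{North} = 208.4 − 2x_{North} − x_{South} = 0, so x_{North} = 104.2 − 0.5x_{South}.
By the same steps for South: x_{South} = 100.7 − 0.5x_{North}.
Substituting the second reaction function into the first: x_{North} = 104.2 − 0.5(100.7 − 0.5x_{North}), which gives 0.75x_{North} = 53.85 ⇒ x_{North} = 71.8.
Then x_{South} = 100.7 − 0.5·71.8 = 64.8.
Price P = 229.4 − 136.6 = 92.8.
North's profit: (92.8 − 21)·71.8 = 5155.24.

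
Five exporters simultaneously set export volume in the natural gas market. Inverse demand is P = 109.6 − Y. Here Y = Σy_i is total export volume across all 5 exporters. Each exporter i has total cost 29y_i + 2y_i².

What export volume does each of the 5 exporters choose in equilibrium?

A representative exporter's profit is π_i = y_i(109.6 − Y) − 29y_i − 2y_i², with Y = y_i + Σ_{j≠i} y_j.
First-order condition: 80.6 − 6y_i − Σ_{j≠i} y_j = 0.
With identical exporters, set every y_j = y: then 80.6 − 6y − 4y = 0, i.e. y = 80.6/10 = 8.06.

8.06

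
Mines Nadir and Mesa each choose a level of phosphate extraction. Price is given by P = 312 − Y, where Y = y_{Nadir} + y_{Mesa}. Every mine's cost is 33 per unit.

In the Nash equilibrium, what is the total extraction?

Mine Nadir's profit: π = y_{Nadir}(312 − (y_{Nadir} + y_{Mesa})) − 33y_{Nadir}.
∂π/∂y_{Nadir} = 279 − 2y_{Nadir} − y_{Mesa} = 0, so y_{Nadir} = 139.5 − 0.5y_{Mesa}.
By symmetry y_{Mesa} = y_{Nadir}; substituting into the reaction function, 1.5y_{Nadir} = 139.5 and y_{Nadir} = 93.
Total extraction: 93 + 93 = 186.

186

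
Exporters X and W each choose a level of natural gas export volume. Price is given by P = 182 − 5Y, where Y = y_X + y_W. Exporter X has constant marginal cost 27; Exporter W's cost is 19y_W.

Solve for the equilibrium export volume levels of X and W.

9.8, 11.4

Exporter X's profit: π = y_X(182 − 5(y_X + y_W)) − 27y_X.
∂π/∂y_X = 155 − 10y_X − 5y_W = 0, so y_X = 15.5 − 0.5y_W.
By the same steps for W: y_W = 16.3 − 0.5y_X.
Solving the two reaction functions simultaneously: (1 − (−0.5)(−0.5))y_X = 15.5 − 0.5·16.3, so 0.75y_X = 7.35 and y_X = 9.8.
Then y_W = 16.3 − 0.5·9.8 = 11.4.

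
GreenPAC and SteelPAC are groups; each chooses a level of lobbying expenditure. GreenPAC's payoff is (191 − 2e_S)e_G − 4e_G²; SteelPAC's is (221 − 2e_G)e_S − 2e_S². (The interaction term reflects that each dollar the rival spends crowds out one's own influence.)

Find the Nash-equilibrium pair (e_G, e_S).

11.5, 49.5

Expanding GreenPAC's payoff: 191e_G − 2e_Se_G − 4e_G².
∂π/∂e_G = 191 − 2e_S − 8e_G = 0, so e_G = 23.875 − 0.25e_S.
Likewise for SteelPAC: e_S = 55.25 − 0.5e_G.
Solving the two reaction functions simultaneously: (1 − (−0.25)(−0.5))e_G = 23.875 − 0.25·55.25, so 0.875e_G = 10.0625 and e_G = 11.5.
Then e_S = 55.25 − 0.5·11.5 = 49.5.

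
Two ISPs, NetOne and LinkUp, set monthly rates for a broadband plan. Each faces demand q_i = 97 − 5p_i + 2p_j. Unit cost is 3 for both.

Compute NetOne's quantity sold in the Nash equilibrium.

NetOne's profit: π = (p_{NetOne} − 3)(97 − 5p_{NetOne} + 2p_{LinkUp}).
∂π/∂p_{NetOne} = 112 − 10p_{NetOne} + 2p_{LinkUp} = 0 ⇒ p_{NetOne} = 11.2 + 0.2p_{LinkUp}.
By symmetry p_{LinkUp} = p_{NetOne}; substituting into the reaction function, 0.8p_{NetOne} = 11.2 and p_{NetOne} = 14.
q_{NetOne} = 97 − 5·14 + 2·14 = 55.

55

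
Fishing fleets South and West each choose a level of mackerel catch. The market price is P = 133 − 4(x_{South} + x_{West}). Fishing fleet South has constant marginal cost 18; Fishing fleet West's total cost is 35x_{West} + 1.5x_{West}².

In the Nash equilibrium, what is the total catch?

Fishing fleet South's profit: π = x_{South}(133 − 4(x_{South} + x_{West})) − 18x_{South}.
∂π/∂x_{South} = 115 − 8x_{South} − 4x_{West} = 0, so x_{South} = 14.375 − 0.5x_{West}.
For West: ∂π/∂x_{West} = 98 − 11x_{West} − 4x_{South} = 0 ⇒ x_{West} = 98/11 − (4/11)x_{South}.
Solving the two reaction functions simultaneously: (1 − (−0.5)(−4/11))x_{South} = 14.375 − 0.5·(98/11), so (9/11)x_{South} = 873/88 and x_{South} = 12.125.
Then x_{West} = 98/11 − (4/11)·12.125 = 4.5.
Total catch: 12.125 + 4.5 = 16.625.

16.625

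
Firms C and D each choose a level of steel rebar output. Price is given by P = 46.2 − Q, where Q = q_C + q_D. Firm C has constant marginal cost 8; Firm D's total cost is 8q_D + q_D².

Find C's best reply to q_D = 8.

Firm C's profit: π = q_C(46.2 − (q_C + q_D)) − 8q_C.
∂π/∂q_C = 38.2 − 2q_C − q_D = 0, so q_C = 19.1 − 0.5q_D.
At q_D = 8: q_C = 19.1 − 0.5·8 = 15.1.

15.1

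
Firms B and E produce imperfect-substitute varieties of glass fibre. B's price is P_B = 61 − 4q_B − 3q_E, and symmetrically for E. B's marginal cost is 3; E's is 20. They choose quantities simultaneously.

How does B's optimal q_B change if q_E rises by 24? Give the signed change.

Firm B's profit: π = q_B(61 − 4q_B − 3q_E) − 3q_B.
∂π/∂q_B = 58 − 8q_B − 3q_E = 0 ⇒ q_B = 7.25 − 0.375q_E.
The reaction-function slope is −0.375, so a 24-unit rise in q_E moves q_B by −0.375 × 24 = −9. B's best response falls — the actions are strategic substitutes.

-9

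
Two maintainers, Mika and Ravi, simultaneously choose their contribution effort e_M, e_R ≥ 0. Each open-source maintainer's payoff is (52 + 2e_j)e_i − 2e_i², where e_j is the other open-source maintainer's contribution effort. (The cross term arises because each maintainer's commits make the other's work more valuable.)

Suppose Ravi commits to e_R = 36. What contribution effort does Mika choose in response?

31

Mika's payoff is (52 + 2e_R)e_M − 2e_M².
∂π/∂e_M = 52 + 2e_R − 4e_M = 0, so e_M = 13 + 0.5e_R.
At e_R = 36: e_M = 13 + 0.5·36 = 31.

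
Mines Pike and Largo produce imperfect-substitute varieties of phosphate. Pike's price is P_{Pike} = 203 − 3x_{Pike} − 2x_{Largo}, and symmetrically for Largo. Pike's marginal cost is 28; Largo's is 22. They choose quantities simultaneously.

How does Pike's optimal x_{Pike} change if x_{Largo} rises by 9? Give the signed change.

Mine Pike's profit: π = x_{Pike}(203 − 3x_{Pike} − 2x_{Largo}) − 28x_{Pike}.
∂π/∂x_{Pike} = 175 − 6x_{Pike} − 2x_{Largo} = 0 ⇒ x_{Pike} = 175/6 − (1/3)x_{Largo}.
The reaction-function slope is −1/3, so a 9-unit rise in x_{Largo} moves x_{Pike} by −1/3 × 9 = −3. Pike's best response falls — the actions are strategic substitutes.

-3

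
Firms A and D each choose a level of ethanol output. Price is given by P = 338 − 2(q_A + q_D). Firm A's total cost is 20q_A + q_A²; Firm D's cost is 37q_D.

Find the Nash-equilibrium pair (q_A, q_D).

Firm A's profit: π = q_A(338 − 2(q_A + q_D)) − 20q_A − q_A².
∂π/∂q_A = 318 − 6q_A − 2q_D = 0, so q_A = 53 − (1/3)q_D.
For D: ∂π/∂q_D = 301 − 4q_D − 2q_A = 0 ⇒ q_D = 75.25 − 0.5q_A.
Substituting the second reaction function into the first: q_A = 53 − (1/3)(75.25 − 0.5q_A), which gives (5/6)q_A = 335/12 ⇒ q_A = 33.5.
Then q_D = 75.25 − 0.5·33.5 = 58.5.

33.5, 58.5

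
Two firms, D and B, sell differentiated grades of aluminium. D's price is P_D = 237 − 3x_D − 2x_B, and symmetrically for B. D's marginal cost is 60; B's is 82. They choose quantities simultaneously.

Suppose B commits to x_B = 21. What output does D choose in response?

22.5

Firm D's profit: π = x_D(237 − 3x_D − 2x_B) − 60x_D.
∂π/∂x_D = 177 − 6x_D − 2x_B = 0 ⇒ x_D = 29.5 − (1/3)x_B.
At x_B = 21: x_D = 29.5 − (1/3)·21 = 22.5.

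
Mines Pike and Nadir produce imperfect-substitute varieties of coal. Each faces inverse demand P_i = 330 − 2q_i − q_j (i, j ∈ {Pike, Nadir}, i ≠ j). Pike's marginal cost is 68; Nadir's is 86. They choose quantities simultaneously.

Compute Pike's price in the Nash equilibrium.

175.2

Mine Pike's profit: π = q_{Pike}(330 − 2q_{Pike} − q_{Nadir}) − 68q_{Pike}.
∂π/∂q_{Pike} = 262 − 4q_{Pike} − q_{Nadir} = 0 ⇒ q_{Pike} = 65.5 − 0.25q_{Nadir}.
Similarly q_{Nadir} = 61 − 0.25q_{Pike}.
Substituting the second reaction function into the first: q_{Pike} = 65.5 − 0.25(61 − 0.25q_{Pike}), which gives 0.9375q_{Pike} = 50.25 ⇒ q_{Pike} = 53.6.
Then q_{Nadir} = 61 − 0.25·53.6 = 47.6.
P_{Pike} = 330 − 2·53.6 − 47.6 = 175.2.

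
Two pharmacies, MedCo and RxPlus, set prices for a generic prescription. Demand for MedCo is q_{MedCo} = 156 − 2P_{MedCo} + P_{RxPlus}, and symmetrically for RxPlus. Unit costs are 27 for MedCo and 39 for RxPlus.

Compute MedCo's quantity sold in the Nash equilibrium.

89.2

MedCo's profit: π = (P_{MedCo} − 27)(156 − 2P_{MedCo} + P_{RxPlus}).
∂π/∂P_{MedCo} = 210 − 4P_{MedCo} + P_{RxPlus} = 0 ⇒ P_{MedCo} = 52.5 + 0.25P_{RxPlus}.
Similarly P_{RxPlus} = 58.5 + 0.25P_{MedCo}.
Solving the two reaction functions simultaneously: (1 − (0.25)(0.25))P_{MedCo} = 52.5 + 0.25·58.5, so 0.9375P_{MedCo} = 67.125 and P_{MedCo} = 71.6.
Then P_{RxPlus} = 58.5 + 0.25·71.6 = 76.4.
q_{MedCo} = 156 − 2·71.6 + 76.4 = 89.2.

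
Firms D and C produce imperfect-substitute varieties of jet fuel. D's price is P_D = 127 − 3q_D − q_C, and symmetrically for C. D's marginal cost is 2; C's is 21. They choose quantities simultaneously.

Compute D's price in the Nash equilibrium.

Firm D's profit: π = q_D(127 − 3q_D − q_C) − 2q_D.
∂π/∂q_D = 125 − 6q_D − q_C = 0 ⇒ q_D = 125/6 − (1/6)q_C.
Similarly q_C = 53/3 − (1/6)q_D.
Substituting the second reaction function into the first: q_D = 125/6 − (1/6)(53/3 − (1/6)q_D), which gives (35/36)q_D = 161/9 ⇒ q_D = 18.4.
Then q_C = 53/3 − (1/6)·18.4 = 14.6.
P_D = 127 − 3·18.4 − 14.6 = 57.2.

57.2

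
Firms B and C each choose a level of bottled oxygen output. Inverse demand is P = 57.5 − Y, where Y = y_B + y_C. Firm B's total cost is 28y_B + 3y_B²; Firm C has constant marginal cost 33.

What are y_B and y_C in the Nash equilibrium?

Firm B's profit: π = y_B(57.5 − (y_B + y_C)) − 28y_B − 3y_B².
∂π/∂y_B = 29.5 − 8y_B − y_C = 0, so y_B = 3.6875 − 0.125y_C.
For C: ∂π/∂y_C = 24.5 − 2y_C − y_B = 0 ⇒ y_C = 12.25 − 0.5y_B.
Plugging y_C into B's best response: y_B = 3.6875 − 0.125(12.25 − 0.5y_B) ⇒ 0.9375y_B = 69/32, so y_B = 2.3.
Then y_C = 12.25 − 0.5·2.3 = 11.1.

2.3, 11.1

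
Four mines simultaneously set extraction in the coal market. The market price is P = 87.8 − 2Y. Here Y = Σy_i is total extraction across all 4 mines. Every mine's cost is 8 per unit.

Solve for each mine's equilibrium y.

7.98

A representative mine's profit is π_i = y_i(87.8 − 2Y) − 8y_i, with Y = y_i + Σ_{j≠i} y_j.
First-order condition: 79.8 − 4y_i − 2Σ_{j≠i} y_j = 0.
With identical mines, set every y_j = y: then 79.8 − 4y − 6y = 0, i.e. y = 79.8/10 = 7.98.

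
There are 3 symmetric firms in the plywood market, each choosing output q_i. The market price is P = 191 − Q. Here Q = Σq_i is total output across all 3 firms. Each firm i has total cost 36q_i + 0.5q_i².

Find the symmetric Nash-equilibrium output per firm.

A representative firm's profit is π_i = q_i(191 − Q) − 36q_i − 0.5q_i², with Q = q_i + Σ_{j≠i} q_j.
First-order condition: 155 − 3q_i − Σ_{j≠i} q_j = 0.
With identical firms, set every q_j = q: then 155 − 3q − 2q = 0, i.e. q = 155/5 = 31.

31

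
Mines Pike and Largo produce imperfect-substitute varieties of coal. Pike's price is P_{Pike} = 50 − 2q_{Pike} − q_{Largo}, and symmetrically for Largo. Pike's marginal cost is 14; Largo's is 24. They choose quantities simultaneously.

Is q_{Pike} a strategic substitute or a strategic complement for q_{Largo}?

strategic substitutes

Mine Pike's profit: π = q_{Pike}(50 − 2q_{Pike} − q_{Largo}) − 14q_{Pike}.
∂π/∂q_{Pike} = 36 − 4q_{Pike} − q_{Largo} = 0 ⇒ q_{Pike} = 9 − 0.25q_{Largo}.
The best-response slope dq_{Pike}/dq_{Largo} = −0.25 < 0: the reaction function is downward-sloping, so the choices are strategic substitutes.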